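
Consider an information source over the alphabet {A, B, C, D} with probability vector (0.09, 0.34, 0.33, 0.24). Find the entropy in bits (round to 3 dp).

1.864 bits

H = −Σ pᵢ log₂ pᵢ.
−0.09·log₂(0.09) = 0.3127
−0.34·log₂(0.34) = 0.5292
−0.33·log₂(0.33) = 0.5278
−0.24·log₂(0.24) = 0.4941
Sum ≈ 1.8638 → 1.864 bits.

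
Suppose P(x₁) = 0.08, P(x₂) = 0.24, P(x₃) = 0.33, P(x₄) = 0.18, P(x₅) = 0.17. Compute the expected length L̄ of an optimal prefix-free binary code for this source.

Repeatedly combine the two least-probable nodes; the expected code length is the sum of the merged weights.
merge 2/25 + 17/100 → 1/4
merge 9/50 + 6/25 → 21/50
merge 1/4 + 33/100 → 29/50
merge 21/50 + 29/50 → 1
L = 1/4 + 21/50 + 29/50 + 1 = 9/4 = 2.25 bits/symbol.

2.25 bits/symbol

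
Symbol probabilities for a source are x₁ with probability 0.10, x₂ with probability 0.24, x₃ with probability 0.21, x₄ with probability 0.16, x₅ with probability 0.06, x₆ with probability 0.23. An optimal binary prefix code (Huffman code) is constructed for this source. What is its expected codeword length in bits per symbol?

2.48 bits/symbol

Repeatedly combine the two least-probable nodes; the expected code length is the sum of the merged weights.
merge 3/50 + 1/10 → 4/25
merge 4/25 + 4/25 → 8/25
merge 21/100 + 23/100 → 11/25
merge 6/25 + 8/25 → 14/25
merge 11/25 + 14/25 → 1
L = 4/25 + 8/25 + 11/25 + 14/25 + 1 = 62/25 = 2.48 bits/symbol.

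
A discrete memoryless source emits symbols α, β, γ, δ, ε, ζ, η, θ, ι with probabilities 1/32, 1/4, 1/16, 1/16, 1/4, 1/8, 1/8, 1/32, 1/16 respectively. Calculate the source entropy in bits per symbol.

Each probability is a power of 1/2, so log₂(1/p) is an integer.
H = Σ p·log₂(1/p) = 1/32·5 + 1/4·2 + 1/16·4 + 1/16·4 + 1/4·2 + 1/8·3 + 1/8·3 + 1/32·5 + 1/16·4 = 2.8125 bits.

2.8125 bits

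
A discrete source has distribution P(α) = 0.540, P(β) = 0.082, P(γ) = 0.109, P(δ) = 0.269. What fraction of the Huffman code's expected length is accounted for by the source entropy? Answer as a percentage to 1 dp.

Entropy H = −Σ p log₂ p ≈ 1.6340 bits.
Huffman merges: 41/500+109/1000→191/1000; 191/1000+269/1000→23/50; 23/50+27/50→1. L = 1651/1000 ≈ 1.6510.
Efficiency = H/L = 1.6340/1.6510 = 99.0%.

99.0%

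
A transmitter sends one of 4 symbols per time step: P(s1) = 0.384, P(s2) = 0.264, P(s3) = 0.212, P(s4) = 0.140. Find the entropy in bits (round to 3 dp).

1.909 bits

H = −Σ pᵢ log₂ pᵢ.
−0.384·log₂(0.384) = 0.5302
−0.264·log₂(0.264) = 0.5072
−0.212·log₂(0.212) = 0.4744
−0.140·log₂(0.140) = 0.3971
Sum ≈ 1.9090 → 1.909 bits.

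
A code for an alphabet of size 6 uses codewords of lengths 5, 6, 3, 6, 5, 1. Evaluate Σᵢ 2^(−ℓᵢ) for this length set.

With common denominator 2^6 = 64: Σ 2^(−ℓᵢ) = 2/64 + 1/64 + 8/64 + 1/64 + 2/64 + 32/64 = 46/64 = 0.71875.

0.71875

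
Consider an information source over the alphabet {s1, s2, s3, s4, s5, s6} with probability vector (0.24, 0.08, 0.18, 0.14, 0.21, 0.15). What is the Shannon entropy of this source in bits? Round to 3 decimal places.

H = −Σ pᵢ log₂ pᵢ.
−0.24·log₂(0.24) = 0.4941
−0.08·log₂(0.08) = 0.2915
−0.18·log₂(0.18) = 0.4453
−0.14·log₂(0.14) = 0.3971
−0.21·log₂(0.21) = 0.4728
−0.15·log₂(0.15) = 0.4105
Sum ≈ 2.5114 → 2.511 bits.

2.511 bits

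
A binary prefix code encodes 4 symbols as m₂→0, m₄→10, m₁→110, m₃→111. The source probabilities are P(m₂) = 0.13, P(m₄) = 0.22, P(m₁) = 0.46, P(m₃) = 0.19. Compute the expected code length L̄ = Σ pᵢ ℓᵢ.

L̄ = Σ pᵢ·ℓᵢ = 0.13·1 + 0.22·2 + 0.46·3 + 0.19·3 = 2.52 bits/symbol.

2.52 bits/symbol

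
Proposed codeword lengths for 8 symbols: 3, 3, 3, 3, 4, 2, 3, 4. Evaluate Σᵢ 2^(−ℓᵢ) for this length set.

With common denominator 2^4 = 16: Σ 2^(−ℓᵢ) = 2/16 + 2/16 + 2/16 + 2/16 + 1/16 + 4/16 + 2/16 + 1/16 = 16/16 = 1.

1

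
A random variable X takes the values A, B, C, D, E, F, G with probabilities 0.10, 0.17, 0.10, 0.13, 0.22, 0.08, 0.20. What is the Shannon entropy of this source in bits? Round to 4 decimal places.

H = −Σ pᵢ log₂ pᵢ.
−0.10·log₂(0.10) = 0.3322
−0.17·log₂(0.17) = 0.4346
−0.10·log₂(0.10) = 0.3322
−0.13·log₂(0.13) = 0.3826
−0.22·log₂(0.22) = 0.4806
−0.08·log₂(0.08) = 0.2915
−0.20·log₂(0.20) = 0.4644
Sum ≈ 2.7181 → 2.7181 bits.

2.7181 bits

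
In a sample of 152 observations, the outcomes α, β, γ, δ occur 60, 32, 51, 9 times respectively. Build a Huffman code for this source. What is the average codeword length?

Probabilities are the counts divided by 152.
Repeatedly combine the two least-probable nodes; the expected code length is the sum of the merged weights.
merge 9/152 + 4/19 → 41/152
merge 41/152 + 51/152 → 23/38
merge 15/38 + 23/38 → 1
L = 41/152 + 23/38 + 1 = 15/8 = 1.875 bits/symbol.

1.875 bits/symbol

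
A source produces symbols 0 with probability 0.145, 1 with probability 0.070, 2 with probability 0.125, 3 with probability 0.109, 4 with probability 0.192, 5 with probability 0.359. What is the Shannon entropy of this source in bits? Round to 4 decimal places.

H = −Σ pᵢ log₂ pᵢ.
−0.145·log₂(0.145) = 0.4040
−0.070·log₂(0.070) = 0.2686
−0.125·log₂(0.125) = 0.3750
−0.109·log₂(0.109) = 0.3485
−0.192·log₂(0.192) = 0.4571
−0.359·log₂(0.359) = 0.5306
Sum ≈ 2.3837 → 2.3837 bits.

2.3837 bits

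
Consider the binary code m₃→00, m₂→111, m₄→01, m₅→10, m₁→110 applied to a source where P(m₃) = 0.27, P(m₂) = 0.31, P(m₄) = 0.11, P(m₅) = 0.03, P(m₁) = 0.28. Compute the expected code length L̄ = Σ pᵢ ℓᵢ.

L̄ = Σ pᵢ·ℓᵢ = 0.27·2 + 0.31·3 + 0.11·2 + 0.03·2 + 0.28·3 = 2.59 bits/symbol.

2.59 bits/symbol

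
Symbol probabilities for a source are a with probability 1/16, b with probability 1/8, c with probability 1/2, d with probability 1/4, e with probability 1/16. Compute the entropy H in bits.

1.875 bits

Each probability is a power of 1/2, so log₂(1/p) is an integer.
H = Σ p·log₂(1/p) = 1/16·4 + 1/8·3 + 1/2·1 + 1/4·2 + 1/16·4 = 1.875 bits.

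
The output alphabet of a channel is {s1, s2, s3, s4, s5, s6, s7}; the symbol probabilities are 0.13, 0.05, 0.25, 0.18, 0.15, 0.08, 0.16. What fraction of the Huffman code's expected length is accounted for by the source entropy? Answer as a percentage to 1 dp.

98.9%

Entropy H = −Σ p log₂ p ≈ 2.6691 bits.
Huffman merges: 1/20+2/25→13/100; 13/100+13/100→13/50; 3/20+4/25→31/100; 9/50+1/4→43/100; 13/50+31/100→57/100; 43/100+57/100→1. L = 27/10 ≈ 2.7000.
Efficiency = H/L = 2.6691/2.7000 = 98.9%.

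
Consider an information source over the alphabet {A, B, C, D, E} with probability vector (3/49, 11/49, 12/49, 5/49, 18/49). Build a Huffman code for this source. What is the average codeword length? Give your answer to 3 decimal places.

Repeatedly combine the two least-probable nodes; the expected code length is the sum of the merged weights.
merge 3/49 + 5/49 → 8/49
merge 8/49 + 11/49 → 19/49
merge 12/49 + 18/49 → 30/49
merge 19/49 + 30/49 → 1
L = 8/49 + 19/49 + 30/49 + 1 = 106/49 ≈ 2.163 bits/symbol.

2.163 bits/symbol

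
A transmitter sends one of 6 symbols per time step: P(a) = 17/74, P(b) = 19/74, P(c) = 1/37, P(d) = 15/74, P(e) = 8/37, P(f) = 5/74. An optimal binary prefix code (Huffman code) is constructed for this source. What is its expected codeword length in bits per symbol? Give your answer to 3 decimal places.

2.392 bits/symbol

Repeatedly combine the two least-probable nodes; the expected code length is the sum of the merged weights.
merge 1/37 + 5/74 → 7/74
merge 7/74 + 15/74 → 11/37
merge 8/37 + 17/74 → 33/74
merge 19/74 + 11/37 → 41/74
merge 33/74 + 41/74 → 1
L = 7/74 + 11/37 + 33/74 + 41/74 + 1 = 177/74 ≈ 2.392 bits/symbol.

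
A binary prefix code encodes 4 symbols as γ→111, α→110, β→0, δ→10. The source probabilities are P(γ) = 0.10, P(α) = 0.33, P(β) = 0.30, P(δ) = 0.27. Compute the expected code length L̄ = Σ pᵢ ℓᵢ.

L̄ = Σ pᵢ·ℓᵢ = 0.10·3 + 0.33·3 + 0.30·1 + 0.27·2 = 2.13 bits/symbol.

2.13 bits/symbol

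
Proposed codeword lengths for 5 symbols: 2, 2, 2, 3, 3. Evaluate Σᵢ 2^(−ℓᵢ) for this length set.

With common denominator 2^3 = 8: Σ 2^(−ℓᵢ) = 2/8 + 2/8 + 2/8 + 1/8 + 1/8 = 8/8 = 1.

1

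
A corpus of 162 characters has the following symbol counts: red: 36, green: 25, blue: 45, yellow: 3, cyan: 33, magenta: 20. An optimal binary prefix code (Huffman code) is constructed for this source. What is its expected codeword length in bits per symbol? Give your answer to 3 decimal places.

2.438 bits/symbol

Probabilities are the counts divided by 162.
Repeatedly combine the two least-probable nodes; the expected code length is the sum of the merged weights.
merge 1/54 + 10/81 → 23/162
merge 23/162 + 25/162 → 8/27
merge 11/54 + 2/9 → 23/54
merge 5/18 + 8/27 → 31/54
merge 23/54 + 31/54 → 1
L = 23/162 + 8/27 + 23/54 + 31/54 + 1 = 395/162 ≈ 2.438 bits/symbol.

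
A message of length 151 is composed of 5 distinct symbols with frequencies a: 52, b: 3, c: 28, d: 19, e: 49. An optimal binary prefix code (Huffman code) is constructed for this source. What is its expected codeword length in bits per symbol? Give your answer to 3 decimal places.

Probabilities are the counts divided by 151.
Repeatedly combine the two least-probable nodes; the expected code length is the sum of the merged weights.
merge 3/151 + 19/151 → 22/151
merge 22/151 + 28/151 → 50/151
merge 49/151 + 50/151 → 99/151
merge 52/151 + 99/151 → 1
L = 22/151 + 50/151 + 99/151 + 1 = 322/151 ≈ 2.132 bits/symbol.

2.132 bits/symbol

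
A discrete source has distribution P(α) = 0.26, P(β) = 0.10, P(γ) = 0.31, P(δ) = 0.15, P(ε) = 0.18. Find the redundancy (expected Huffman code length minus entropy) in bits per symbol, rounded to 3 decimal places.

Entropy H = −Σ p log₂ p ≈ 2.2171 bits.
Huffman merges: 1/10+3/20→1/4; 9/50+1/4→43/100; 13/50+31/100→57/100; 43/100+57/100→1. L = 9/4 ≈ 2.2500.
L − H = 2.2500 − 2.2171 = 0.033 bits.

0.033 bits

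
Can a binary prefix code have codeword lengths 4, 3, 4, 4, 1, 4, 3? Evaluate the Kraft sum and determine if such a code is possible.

1; yes

With common denominator 2^4 = 16: Σ 2^(−ℓᵢ) = 1/16 + 2/16 + 1/16 + 1/16 + 8/16 + 1/16 + 2/16 = 16/16 = 1.
Kraft's inequality requires Σ ≤ 1; here Σ = 1 ≤ 1, so such a prefix code exists.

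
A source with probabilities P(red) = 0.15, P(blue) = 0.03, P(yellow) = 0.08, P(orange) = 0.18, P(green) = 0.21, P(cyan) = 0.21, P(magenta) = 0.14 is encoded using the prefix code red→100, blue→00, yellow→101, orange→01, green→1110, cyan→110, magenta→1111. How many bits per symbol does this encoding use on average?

L̄ = Σ pᵢ·ℓᵢ = 0.15·3 + 0.03·2 + 0.08·3 + 0.18·2 + 0.21·4 + 0.21·3 + 0.14·4 = 3.14 bits/symbol.

3.14 bits/symbol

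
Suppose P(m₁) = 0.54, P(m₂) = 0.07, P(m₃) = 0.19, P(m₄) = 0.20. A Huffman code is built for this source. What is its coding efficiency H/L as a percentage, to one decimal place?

97.0%

Entropy H = −Σ p log₂ p ≈ 1.6682 bits.
Huffman merges: 7/100+19/100→13/50; 1/5+13/50→23/50; 23/50+27/50→1. L = 43/25 ≈ 1.7200.
Efficiency = H/L = 1.6682/1.7200 = 97.0%.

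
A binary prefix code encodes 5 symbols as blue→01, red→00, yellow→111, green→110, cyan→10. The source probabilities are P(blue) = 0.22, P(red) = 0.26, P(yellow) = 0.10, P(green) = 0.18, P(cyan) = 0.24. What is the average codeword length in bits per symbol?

2.28 bits/symbol

L̄ = Σ pᵢ·ℓᵢ = 0.22·2 + 0.26·2 + 0.10·3 + 0.18·3 + 0.24·2 = 2.28 bits/symbol.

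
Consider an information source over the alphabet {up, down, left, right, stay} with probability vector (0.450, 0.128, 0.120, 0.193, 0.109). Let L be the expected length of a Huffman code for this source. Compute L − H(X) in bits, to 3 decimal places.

0.028 bits

Entropy H = −Σ p log₂ p ≈ 2.0717 bits.
Huffman merges: 109/1000+3/25→229/1000; 16/125+193/1000→321/1000; 229/1000+321/1000→11/20; 9/20+11/20→1. L = 21/10 ≈ 2.1000.
L − H = 2.1000 − 2.0717 = 0.028 bits.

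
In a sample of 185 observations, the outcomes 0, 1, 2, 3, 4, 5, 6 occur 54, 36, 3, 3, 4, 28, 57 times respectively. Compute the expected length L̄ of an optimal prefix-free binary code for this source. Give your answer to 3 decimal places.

Probabilities are the counts divided by 185.
Repeatedly combine the two least-probable nodes; the expected code length is the sum of the merged weights.
merge 3/185 + 3/185 → 6/185
merge 4/185 + 6/185 → 2/37
merge 2/37 + 28/185 → 38/185
merge 36/185 + 38/185 → 2/5
merge 54/185 + 57/185 → 3/5
merge 2/5 + 3/5 → 1
L = 6/185 + 2/37 + 38/185 + 2/5 + 3/5 + 1 = 424/185 ≈ 2.292 bits/symbol.

2.292 bits/symbol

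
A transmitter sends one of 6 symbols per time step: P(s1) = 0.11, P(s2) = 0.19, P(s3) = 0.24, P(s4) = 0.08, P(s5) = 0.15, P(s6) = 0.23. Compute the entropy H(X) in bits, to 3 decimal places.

H = −Σ pᵢ log₂ pᵢ.
−0.11·log₂(0.11) = 0.3503
−0.19·log₂(0.19) = 0.4552
−0.24·log₂(0.24) = 0.4941
−0.08·log₂(0.08) = 0.2915
−0.15·log₂(0.15) = 0.4105
−0.23·log₂(0.23) = 0.4877
Sum ≈ 2.4894 → 2.489 bits.

2.489 bits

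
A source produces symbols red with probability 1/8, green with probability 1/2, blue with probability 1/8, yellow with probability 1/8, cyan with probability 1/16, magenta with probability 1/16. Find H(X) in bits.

Each probability is a power of 1/2, so log₂(1/p) is an integer.
H = Σ p·log₂(1/p) = 1/8·3 + 1/2·1 + 1/8·3 + 1/8·3 + 1/16·4 + 1/16·4 = 2.125 bits.

2.125 bits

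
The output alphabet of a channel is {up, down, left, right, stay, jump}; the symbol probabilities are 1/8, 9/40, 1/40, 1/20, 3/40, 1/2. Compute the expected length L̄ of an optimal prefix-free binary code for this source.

2 bits/symbol

Repeatedly combine the two least-probable nodes; the expected code length is the sum of the merged weights.
merge 1/40 + 1/20 → 3/40
merge 3/40 + 3/40 → 3/20
merge 1/8 + 3/20 → 11/40
merge 9/40 + 11/40 → 1/2
merge 1/2 + 1/2 → 1
L = 3/40 + 3/20 + 11/40 + 1/2 + 1 = 2 bits/symbol.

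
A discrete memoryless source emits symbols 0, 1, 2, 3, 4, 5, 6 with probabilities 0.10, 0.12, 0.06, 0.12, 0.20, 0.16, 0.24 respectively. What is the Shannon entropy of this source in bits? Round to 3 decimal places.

2.691 bits

H = −Σ pᵢ log₂ pᵢ.
−0.10·log₂(0.10) = 0.3322
−0.12·log₂(0.12) = 0.3671
−0.06·log₂(0.06) = 0.2435
−0.12·log₂(0.12) = 0.3671
−0.20·log₂(0.20) = 0.4644
−0.16·log₂(0.16) = 0.4230
−0.24·log₂(0.24) = 0.4941
Sum ≈ 2.6914 → 2.691 bits.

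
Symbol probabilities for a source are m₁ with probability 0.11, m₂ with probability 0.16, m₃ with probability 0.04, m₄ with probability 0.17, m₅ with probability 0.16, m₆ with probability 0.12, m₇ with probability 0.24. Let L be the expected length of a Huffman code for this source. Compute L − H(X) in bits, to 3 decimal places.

0.062 bits

Entropy H = −Σ p log₂ p ≈ 2.6779 bits.
Huffman merges: 1/25+11/100→3/20; 3/25+3/20→27/100; 4/25+4/25→8/25; 17/100+6/25→41/100; 27/100+8/25→59/100; 41/100+59/100→1. L = 137/50 ≈ 2.7400.
L − H = 2.7400 − 2.6779 = 0.062 bits.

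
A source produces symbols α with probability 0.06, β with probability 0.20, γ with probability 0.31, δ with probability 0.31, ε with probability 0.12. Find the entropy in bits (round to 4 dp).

2.1226 bits

H = −Σ pᵢ log₂ pᵢ.
−0.06·log₂(0.06) = 0.2435
−0.20·log₂(0.20) = 0.4644
−0.31·log₂(0.31) = 0.5238
−0.31·log₂(0.31) = 0.5238
−0.12·log₂(0.12) = 0.3671
Sum ≈ 2.1226 → 2.1226 bits.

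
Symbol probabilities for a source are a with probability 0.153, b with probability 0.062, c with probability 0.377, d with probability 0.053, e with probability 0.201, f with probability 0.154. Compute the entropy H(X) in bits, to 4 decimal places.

H = −Σ pᵢ log₂ pᵢ.
−0.153·log₂(0.153) = 0.4144
−0.062·log₂(0.062) = 0.2487
−0.377·log₂(0.377) = 0.5306
−0.053·log₂(0.053) = 0.2246
−0.201·log₂(0.201) = 0.4653
−0.154·log₂(0.154) = 0.4156
Sum ≈ 2.2992 → 2.2992 bits.

2.2992 bits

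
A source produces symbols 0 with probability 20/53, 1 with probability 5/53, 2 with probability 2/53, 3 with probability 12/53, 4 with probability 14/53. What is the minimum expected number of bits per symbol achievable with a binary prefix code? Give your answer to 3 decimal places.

2.113 bits/symbol

Repeatedly combine the two least-probable nodes; the expected code length is the sum of the merged weights.
merge 2/53 + 5/53 → 7/53
merge 7/53 + 12/53 → 19/53
merge 14/53 + 19/53 → 33/53
merge 20/53 + 33/53 → 1
L = 7/53 + 19/53 + 33/53 + 1 = 112/53 ≈ 2.113 bits/symbol.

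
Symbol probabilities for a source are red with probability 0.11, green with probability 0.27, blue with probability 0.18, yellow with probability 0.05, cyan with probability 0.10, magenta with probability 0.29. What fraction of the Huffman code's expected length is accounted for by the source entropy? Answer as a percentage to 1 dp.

Entropy H = −Σ p log₂ p ≈ 2.3718 bits.
Huffman merges: 1/20+1/10→3/20; 11/100+3/20→13/50; 9/50+13/50→11/25; 27/100+29/100→14/25; 11/25+14/25→1. L = 241/100 ≈ 2.4100.
Efficiency = H/L = 2.3718/2.4100 = 98.4%.

98.4%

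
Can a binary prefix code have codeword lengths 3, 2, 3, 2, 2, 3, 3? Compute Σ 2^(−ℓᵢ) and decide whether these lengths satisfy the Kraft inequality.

1.25; no

With common denominator 2^3 = 8: Σ 2^(−ℓᵢ) = 1/8 + 2/8 + 1/8 + 2/8 + 2/8 + 1/8 + 1/8 = 10/8 = 1.25.
Kraft's inequality requires Σ ≤ 1; here Σ = 1.25 > 1, so no such prefix code exists.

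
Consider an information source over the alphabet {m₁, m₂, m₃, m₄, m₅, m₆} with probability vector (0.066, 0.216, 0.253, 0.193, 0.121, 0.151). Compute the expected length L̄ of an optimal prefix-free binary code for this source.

Repeatedly combine the two least-probable nodes; the expected code length is the sum of the merged weights.
merge 33/500 + 121/1000 → 187/1000
merge 151/1000 + 187/1000 → 169/500
merge 193/1000 + 27/125 → 409/1000
merge 253/1000 + 169/500 → 591/1000
merge 409/1000 + 591/1000 → 1
L = 187/1000 + 169/500 + 409/1000 + 591/1000 + 1 = 101/40 = 2.525 bits/symbol.

2.525 bits/symbol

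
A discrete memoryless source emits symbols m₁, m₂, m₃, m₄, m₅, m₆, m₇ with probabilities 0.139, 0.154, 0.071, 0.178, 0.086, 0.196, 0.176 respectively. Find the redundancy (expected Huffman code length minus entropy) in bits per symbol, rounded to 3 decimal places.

Entropy H = −Σ p log₂ p ≈ 2.7319 bits.
Huffman merges: 71/1000+43/500→157/1000; 139/1000+77/500→293/1000; 157/1000+22/125→333/1000; 89/500+49/250→187/500; 293/1000+333/1000→313/500; 187/500+313/500→1. L = 2783/1000 ≈ 2.7830.
L − H = 2.7830 − 2.7319 = 0.051 bits.

0.051 bits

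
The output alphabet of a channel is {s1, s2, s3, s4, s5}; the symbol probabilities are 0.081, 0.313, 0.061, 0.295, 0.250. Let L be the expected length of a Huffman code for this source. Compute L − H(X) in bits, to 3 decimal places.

0.058 bits

Entropy H = −Σ p log₂ p ≈ 2.0839 bits.
Huffman merges: 61/1000+81/1000→71/500; 71/500+1/4→49/125; 59/200+313/1000→76/125; 49/125+76/125→1. L = 1071/500 ≈ 2.1420.
L − H = 2.1420 − 2.0839 = 0.058 bits.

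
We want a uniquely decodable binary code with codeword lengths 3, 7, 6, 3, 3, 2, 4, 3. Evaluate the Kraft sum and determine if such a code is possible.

0.8359375; yes

With common denominator 2^7 = 128: Σ 2^(−ℓᵢ) = 16/128 + 1/128 + 2/128 + 16/128 + 16/128 + 32/128 + 8/128 + 16/128 = 107/128 = 0.8359375.
Kraft's inequality requires Σ ≤ 1; here Σ = 0.8359375 ≤ 1, so such a prefix code exists.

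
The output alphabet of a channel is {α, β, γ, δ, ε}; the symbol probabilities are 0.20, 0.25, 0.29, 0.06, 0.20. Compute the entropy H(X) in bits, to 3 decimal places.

H = −Σ pᵢ log₂ pᵢ.
−0.20·log₂(0.20) = 0.4644
−0.25·log₂(0.25) = 0.5000
−0.29·log₂(0.29) = 0.5179
−0.06·log₂(0.06) = 0.2435
−0.20·log₂(0.20) = 0.4644
Sum ≈ 2.1902 → 2.190 bits.

2.190 bits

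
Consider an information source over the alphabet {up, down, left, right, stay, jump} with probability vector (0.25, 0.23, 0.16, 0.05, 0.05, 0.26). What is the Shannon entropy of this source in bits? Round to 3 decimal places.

H = −Σ pᵢ log₂ pᵢ.
−0.25·log₂(0.25) = 0.5000
−0.23·log₂(0.23) = 0.4877
−0.16·log₂(0.16) = 0.4230
−0.05·log₂(0.05) = 0.2161
−0.05·log₂(0.05) = 0.2161
−0.26·log₂(0.26) = 0.5053
Sum ≈ 2.3482 → 2.348 bits.

2.348 bits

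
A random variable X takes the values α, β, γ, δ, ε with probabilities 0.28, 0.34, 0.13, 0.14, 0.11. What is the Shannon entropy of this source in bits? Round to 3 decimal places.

2.173 bits

H = −Σ pᵢ log₂ pᵢ.
−0.28·log₂(0.28) = 0.5142
−0.34·log₂(0.34) = 0.5292
−0.13·log₂(0.13) = 0.3826
−0.14·log₂(0.14) = 0.3971
−0.11·log₂(0.11) = 0.3503
Sum ≈ 2.1734 → 2.173 bits.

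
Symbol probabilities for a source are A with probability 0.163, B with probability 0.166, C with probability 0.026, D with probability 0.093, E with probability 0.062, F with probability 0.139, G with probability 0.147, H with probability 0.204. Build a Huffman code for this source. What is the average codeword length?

Repeatedly combine the two least-probable nodes; the expected code length is the sum of the merged weights.
merge 13/500 + 31/500 → 11/125
merge 11/125 + 93/1000 → 181/1000
merge 139/1000 + 147/1000 → 143/500
merge 163/1000 + 83/500 → 329/1000
merge 181/1000 + 51/250 → 77/200
merge 143/500 + 329/1000 → 123/200
merge 77/200 + 123/200 → 1
L = 11/125 + 181/1000 + 143/500 + 329/1000 + 77/200 + 123/200 + 1 = 721/250 = 2.884 bits/symbol.

2.884 bits/symbol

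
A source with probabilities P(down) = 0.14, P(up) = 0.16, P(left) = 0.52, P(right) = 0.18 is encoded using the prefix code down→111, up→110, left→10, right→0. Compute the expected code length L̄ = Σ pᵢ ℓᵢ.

2.12 bits/symbol

L̄ = Σ pᵢ·ℓᵢ = 0.14·3 + 0.16·3 + 0.52·2 + 0.18·1 = 2.12 bits/symbol.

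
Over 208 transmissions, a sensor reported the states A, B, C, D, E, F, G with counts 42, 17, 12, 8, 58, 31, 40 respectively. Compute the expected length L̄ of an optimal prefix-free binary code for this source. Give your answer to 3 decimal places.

Probabilities are the counts divided by 208.
Repeatedly combine the two least-probable nodes; the expected code length is the sum of the merged weights.
merge 1/26 + 3/52 → 5/52
merge 17/208 + 5/52 → 37/208
merge 31/208 + 37/208 → 17/52
merge 5/26 + 21/104 → 41/104
merge 29/104 + 17/52 → 63/104
merge 41/104 + 63/104 → 1
L = 5/52 + 37/208 + 17/52 + 41/104 + 63/104 + 1 = 541/208 ≈ 2.601 bits/symbol.

2.601 bits/symbol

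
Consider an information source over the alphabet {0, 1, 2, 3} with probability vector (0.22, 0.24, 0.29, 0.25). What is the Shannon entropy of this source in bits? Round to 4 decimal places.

H = −Σ pᵢ log₂ pᵢ.
−0.22·log₂(0.22) = 0.4806
−0.24·log₂(0.24) = 0.4941
−0.29·log₂(0.29) = 0.5179
−0.25·log₂(0.25) = 0.5000
Sum ≈ 1.9926 → 1.9926 bits.

1.9926 bits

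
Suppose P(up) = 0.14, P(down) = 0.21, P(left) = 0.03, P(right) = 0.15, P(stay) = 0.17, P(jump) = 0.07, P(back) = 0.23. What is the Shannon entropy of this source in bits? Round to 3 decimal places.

2.623 bits

H = −Σ pᵢ log₂ pᵢ.
−0.14·log₂(0.14) = 0.3971
−0.21·log₂(0.21) = 0.4728
−0.03·log₂(0.03) = 0.1518
−0.15·log₂(0.15) = 0.4105
−0.17·log₂(0.17) = 0.4346
−0.07·log₂(0.07) = 0.2686
−0.23·log₂(0.23) = 0.4877
Sum ≈ 2.6231 → 2.623 bits.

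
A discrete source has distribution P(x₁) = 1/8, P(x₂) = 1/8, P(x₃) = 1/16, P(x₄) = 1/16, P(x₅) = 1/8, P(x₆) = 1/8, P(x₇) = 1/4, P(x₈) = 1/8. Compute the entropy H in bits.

Each probability is a power of 1/2, so log₂(1/p) is an integer.
H = Σ p·log₂(1/p) = 1/8·3 + 1/8·3 + 1/16·4 + 1/16·4 + 1/8·3 + 1/8·3 + 1/4·2 + 1/8·3 = 2.875 bits.

2.875 bits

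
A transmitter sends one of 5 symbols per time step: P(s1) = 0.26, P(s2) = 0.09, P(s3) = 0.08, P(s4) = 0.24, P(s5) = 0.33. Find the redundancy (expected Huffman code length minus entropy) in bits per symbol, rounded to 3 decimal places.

0.039 bits

Entropy H = −Σ p log₂ p ≈ 2.1314 bits.
Huffman merges: 2/25+9/100→17/100; 17/100+6/25→41/100; 13/50+33/100→59/100; 41/100+59/100→1. L = 217/100 ≈ 2.1700.
L − H = 2.1700 − 2.1314 = 0.039 bits.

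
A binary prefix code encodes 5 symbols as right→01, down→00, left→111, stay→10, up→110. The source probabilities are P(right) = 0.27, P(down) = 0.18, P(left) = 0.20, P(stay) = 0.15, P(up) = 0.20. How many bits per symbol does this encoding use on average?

2.4 bits/symbol

L̄ = Σ pᵢ·ℓᵢ = 0.27·2 + 0.18·2 + 0.20·3 + 0.15·2 + 0.20·3 = 2.4 bits/symbol.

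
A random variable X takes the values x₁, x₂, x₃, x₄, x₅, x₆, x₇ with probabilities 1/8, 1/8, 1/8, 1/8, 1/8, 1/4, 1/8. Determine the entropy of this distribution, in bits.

Each probability is a power of 1/2, so log₂(1/p) is an integer.
H = Σ p·log₂(1/p) = 1/8·3 + 1/8·3 + 1/8·3 + 1/8·3 + 1/8·3 + 1/4·2 + 1/8·3 = 2.75 bits.

2.75 bits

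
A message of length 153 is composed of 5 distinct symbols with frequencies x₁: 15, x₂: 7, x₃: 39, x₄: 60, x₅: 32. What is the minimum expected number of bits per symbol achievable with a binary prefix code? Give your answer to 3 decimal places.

Probabilities are the counts divided by 153.
Repeatedly combine the two least-probable nodes; the expected code length is the sum of the merged weights.
merge 7/153 + 5/51 → 22/153
merge 22/153 + 32/153 → 6/17
merge 13/51 + 6/17 → 31/51
merge 20/51 + 31/51 → 1
L = 22/153 + 6/17 + 31/51 + 1 = 322/153 ≈ 2.105 bits/symbol.

2.105 bits/symbol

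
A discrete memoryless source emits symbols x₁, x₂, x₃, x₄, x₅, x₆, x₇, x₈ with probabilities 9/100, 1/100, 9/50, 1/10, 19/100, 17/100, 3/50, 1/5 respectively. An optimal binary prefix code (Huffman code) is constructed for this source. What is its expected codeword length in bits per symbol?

Repeatedly combine the two least-probable nodes; the expected code length is the sum of the merged weights.
merge 1/100 + 3/50 → 7/100
merge 7/100 + 9/100 → 4/25
merge 1/10 + 4/25 → 13/50
merge 17/100 + 9/50 → 7/20
merge 19/100 + 1/5 → 39/100
merge 13/50 + 7/20 → 61/100
merge 39/100 + 61/100 → 1
L = 7/100 + 4/25 + 13/50 + 7/20 + 39/100 + 61/100 + 1 = 71/25 = 2.84 bits/symbol.

2.84 bits/symbol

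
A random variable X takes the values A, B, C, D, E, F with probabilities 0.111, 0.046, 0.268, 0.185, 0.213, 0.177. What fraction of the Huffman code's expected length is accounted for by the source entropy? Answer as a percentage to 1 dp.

Entropy H = −Σ p log₂ p ≈ 2.4332 bits.
Huffman merges: 23/500+111/1000→157/1000; 157/1000+177/1000→167/500; 37/200+213/1000→199/500; 67/250+167/500→301/500; 199/500+301/500→1. L = 2491/1000 ≈ 2.4910.
Efficiency = H/L = 2.4332/2.4910 = 97.7%.

97.7%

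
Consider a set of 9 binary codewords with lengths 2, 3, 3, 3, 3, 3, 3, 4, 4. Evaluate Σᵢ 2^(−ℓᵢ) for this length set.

1.125

With common denominator 2^4 = 16: Σ 2^(−ℓᵢ) = 4/16 + 2/16 + 2/16 + 2/16 + 2/16 + 2/16 + 2/16 + 1/16 + 1/16 = 18/16 = 1.125.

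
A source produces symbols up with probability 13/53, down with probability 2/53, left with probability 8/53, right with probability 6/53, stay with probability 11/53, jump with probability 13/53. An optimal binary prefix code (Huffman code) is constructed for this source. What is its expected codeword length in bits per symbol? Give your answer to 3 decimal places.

2.453 bits/symbol

Repeatedly combine the two least-probable nodes; the expected code length is the sum of the merged weights.
merge 2/53 + 6/53 → 8/53
merge 8/53 + 8/53 → 16/53
merge 11/53 + 13/53 → 24/53
merge 13/53 + 16/53 → 29/53
merge 24/53 + 29/53 → 1
L = 8/53 + 16/53 + 24/53 + 29/53 + 1 = 130/53 ≈ 2.453 bits/symbol.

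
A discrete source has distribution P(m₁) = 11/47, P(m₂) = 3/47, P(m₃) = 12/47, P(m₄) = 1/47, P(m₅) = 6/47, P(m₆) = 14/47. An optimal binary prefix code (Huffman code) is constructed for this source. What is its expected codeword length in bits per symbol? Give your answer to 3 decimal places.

Repeatedly combine the two least-probable nodes; the expected code length is the sum of the merged weights.
merge 1/47 + 3/47 → 4/47
merge 4/47 + 6/47 → 10/47
merge 10/47 + 11/47 → 21/47
merge 12/47 + 14/47 → 26/47
merge 21/47 + 26/47 → 1
L = 4/47 + 10/47 + 21/47 + 26/47 + 1 = 108/47 ≈ 2.298 bits/symbol.

2.298 bits/symbol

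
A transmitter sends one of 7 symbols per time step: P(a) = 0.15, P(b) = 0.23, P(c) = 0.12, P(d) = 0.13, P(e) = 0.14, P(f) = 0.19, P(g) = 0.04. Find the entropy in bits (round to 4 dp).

H = −Σ pᵢ log₂ pᵢ.
−0.15·log₂(0.15) = 0.4105
−0.23·log₂(0.23) = 0.4877
−0.12·log₂(0.12) = 0.3671
−0.13·log₂(0.13) = 0.3826
−0.14·log₂(0.14) = 0.3971
−0.19·log₂(0.19) = 0.4552
−0.04·log₂(0.04) = 0.1858
Sum ≈ 2.6860 → 2.6860 bits.

2.6860 bits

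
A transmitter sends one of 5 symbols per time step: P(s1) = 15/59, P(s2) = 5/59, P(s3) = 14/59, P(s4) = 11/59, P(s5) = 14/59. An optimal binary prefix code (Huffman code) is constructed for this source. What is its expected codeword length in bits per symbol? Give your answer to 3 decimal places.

2.271 bits/symbol

Repeatedly combine the two least-probable nodes; the expected code length is the sum of the merged weights.
merge 5/59 + 11/59 → 16/59
merge 14/59 + 14/59 → 28/59
merge 15/59 + 16/59 → 31/59
merge 28/59 + 31/59 → 1
L = 16/59 + 28/59 + 31/59 + 1 = 134/59 ≈ 2.271 bits/symbol.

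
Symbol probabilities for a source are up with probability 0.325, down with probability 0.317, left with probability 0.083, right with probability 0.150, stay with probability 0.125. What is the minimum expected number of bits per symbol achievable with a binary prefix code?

Repeatedly combine the two least-probable nodes; the expected code length is the sum of the merged weights.
merge 83/1000 + 1/8 → 26/125
merge 3/20 + 26/125 → 179/500
merge 317/1000 + 13/40 → 321/500
merge 179/500 + 321/500 → 1
L = 26/125 + 179/500 + 321/500 + 1 = 276/125 = 2.208 bits/symbol.

2.208 bits/symbol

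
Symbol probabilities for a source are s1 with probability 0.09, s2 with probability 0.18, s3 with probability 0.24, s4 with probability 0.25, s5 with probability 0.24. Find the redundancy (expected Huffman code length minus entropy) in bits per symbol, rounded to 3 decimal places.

0.024 bits

Entropy H = −Σ p log₂ p ≈ 2.2462 bits.
Huffman merges: 9/100+9/50→27/100; 6/25+6/25→12/25; 1/4+27/100→13/25; 12/25+13/25→1. L = 227/100 ≈ 2.2700.
L − H = 2.2700 − 2.2462 = 0.024 bits.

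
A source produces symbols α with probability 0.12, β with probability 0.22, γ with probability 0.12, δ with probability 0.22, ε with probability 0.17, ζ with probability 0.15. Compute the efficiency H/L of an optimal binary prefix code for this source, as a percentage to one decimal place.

Entropy H = −Σ p log₂ p ≈ 2.5404 bits.
Huffman merges: 3/25+3/25→6/25; 3/20+17/100→8/25; 11/50+11/50→11/25; 6/25+8/25→14/25; 11/25+14/25→1. L = 64/25 ≈ 2.5600.
Efficiency = H/L = 2.5404/2.5600 = 99.2%.

99.2%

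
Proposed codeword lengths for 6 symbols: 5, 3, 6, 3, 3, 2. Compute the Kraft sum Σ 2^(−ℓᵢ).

0.671875

With common denominator 2^6 = 64: Σ 2^(−ℓᵢ) = 2/64 + 8/64 + 1/64 + 8/64 + 8/64 + 16/64 = 43/64 = 0.671875.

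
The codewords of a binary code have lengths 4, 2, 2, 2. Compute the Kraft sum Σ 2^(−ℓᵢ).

0.8125

With common denominator 2^4 = 16: Σ 2^(−ℓᵢ) = 1/16 + 4/16 + 4/16 + 4/16 = 13/16 = 0.8125.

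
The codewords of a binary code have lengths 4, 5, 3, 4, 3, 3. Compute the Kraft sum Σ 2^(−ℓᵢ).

0.53125

With common denominator 2^5 = 32: Σ 2^(−ℓᵢ) = 2/32 + 1/32 + 4/32 + 2/32 + 4/32 + 4/32 = 17/32 = 0.53125.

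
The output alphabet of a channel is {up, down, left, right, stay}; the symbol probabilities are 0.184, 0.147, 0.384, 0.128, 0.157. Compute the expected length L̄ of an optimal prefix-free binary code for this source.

Repeatedly combine the two least-probable nodes; the expected code length is the sum of the merged weights.
merge 16/125 + 147/1000 → 11/40
merge 157/1000 + 23/125 → 341/1000
merge 11/40 + 341/1000 → 77/125
merge 48/125 + 77/125 → 1
L = 11/40 + 341/1000 + 77/125 + 1 = 279/125 = 2.232 bits/symbol.

2.232 bits/symbol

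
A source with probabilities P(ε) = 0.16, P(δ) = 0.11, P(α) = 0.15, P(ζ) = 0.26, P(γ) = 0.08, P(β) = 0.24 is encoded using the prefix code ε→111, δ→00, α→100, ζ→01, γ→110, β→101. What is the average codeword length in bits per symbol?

L̄ = Σ pᵢ·ℓᵢ = 0.16·3 + 0.11·2 + 0.15·3 + 0.26·2 + 0.08·3 + 0.24·3 = 2.63 bits/symbol.

2.63 bits/symbol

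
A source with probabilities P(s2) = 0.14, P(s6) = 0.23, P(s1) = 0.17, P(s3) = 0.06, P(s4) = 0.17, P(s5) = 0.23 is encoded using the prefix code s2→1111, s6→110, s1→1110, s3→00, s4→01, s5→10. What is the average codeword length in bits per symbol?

2.85 bits/symbol

L̄ = Σ pᵢ·ℓᵢ = 0.14·4 + 0.23·3 + 0.17·4 + 0.06·2 + 0.17·2 + 0.23·2 = 2.85 bits/symbol.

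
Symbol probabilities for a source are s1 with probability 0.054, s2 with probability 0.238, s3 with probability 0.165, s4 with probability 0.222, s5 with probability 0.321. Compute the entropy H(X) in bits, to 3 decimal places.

2.157 bits

H = −Σ pᵢ log₂ pᵢ.
−0.054·log₂(0.054) = 0.2274
−0.238·log₂(0.238) = 0.4929
−0.165·log₂(0.165) = 0.4289
−0.222·log₂(0.222) = 0.4820
−0.321·log₂(0.321) = 0.5262
Sum ≈ 2.1575 → 2.157 bits.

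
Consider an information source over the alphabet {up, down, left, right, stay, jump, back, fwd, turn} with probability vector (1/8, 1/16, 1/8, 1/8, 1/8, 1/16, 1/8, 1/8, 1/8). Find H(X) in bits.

3.125 bits

Each probability is a power of 1/2, so log₂(1/p) is an integer.
H = Σ p·log₂(1/p) = 1/8·3 + 1/16·4 + 1/8·3 + 1/8·3 + 1/8·3 + 1/16·4 + 1/8·3 + 1/8·3 + 1/8·3 = 3.125 bits.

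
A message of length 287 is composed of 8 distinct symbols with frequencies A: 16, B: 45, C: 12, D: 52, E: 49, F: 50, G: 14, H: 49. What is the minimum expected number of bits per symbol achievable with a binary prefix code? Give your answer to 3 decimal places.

2.882 bits/symbol

Probabilities are the counts divided by 287.
Repeatedly combine the two least-probable nodes; the expected code length is the sum of the merged weights.
merge 12/287 + 2/41 → 26/287
merge 16/287 + 26/287 → 6/41
merge 6/41 + 45/287 → 87/287
merge 7/41 + 7/41 → 14/41
merge 50/287 + 52/287 → 102/287
merge 87/287 + 14/41 → 185/287
merge 102/287 + 185/287 → 1
L = 26/287 + 6/41 + 87/287 + 14/41 + 102/287 + 185/287 + 1 = 827/287 ≈ 2.882 bits/symbol.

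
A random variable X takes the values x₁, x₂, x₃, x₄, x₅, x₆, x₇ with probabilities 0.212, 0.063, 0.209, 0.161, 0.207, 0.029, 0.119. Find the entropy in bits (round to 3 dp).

2.606 bits

H = −Σ pᵢ log₂ pᵢ.
−0.212·log₂(0.212) = 0.4744
−0.063·log₂(0.063) = 0.2513
−0.209·log₂(0.209) = 0.4720
−0.161·log₂(0.161) = 0.4242
−0.207·log₂(0.207) = 0.4704
−0.029·log₂(0.029) = 0.1481
−0.119·log₂(0.119) = 0.3654
Sum ≈ 2.6059 → 2.606 bits.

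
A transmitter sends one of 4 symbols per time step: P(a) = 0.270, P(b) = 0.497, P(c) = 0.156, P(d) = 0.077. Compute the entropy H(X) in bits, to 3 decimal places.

H = −Σ pᵢ log₂ pᵢ.
−0.270·log₂(0.270) = 0.5100
−0.497·log₂(0.497) = 0.5013
−0.156·log₂(0.156) = 0.4181
−0.077·log₂(0.077) = 0.2848
Sum ≈ 1.7143 → 1.714 bits.

1.714 bits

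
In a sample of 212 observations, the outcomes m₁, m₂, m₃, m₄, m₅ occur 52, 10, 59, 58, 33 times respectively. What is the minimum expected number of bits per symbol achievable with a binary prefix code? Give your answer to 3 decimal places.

Probabilities are the counts divided by 212.
Repeatedly combine the two least-probable nodes; the expected code length is the sum of the merged weights.
merge 5/106 + 33/212 → 43/212
merge 43/212 + 13/53 → 95/212
merge 29/106 + 59/212 → 117/212
merge 95/212 + 117/212 → 1
L = 43/212 + 95/212 + 117/212 + 1 = 467/212 ≈ 2.203 bits/symbol.

2.203 bits/symbol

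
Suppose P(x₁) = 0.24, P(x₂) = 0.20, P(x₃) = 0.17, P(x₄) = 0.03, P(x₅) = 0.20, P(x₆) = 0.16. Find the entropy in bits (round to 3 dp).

2.432 bits

H = −Σ pᵢ log₂ pᵢ.
−0.24·log₂(0.24) = 0.4941
−0.20·log₂(0.20) = 0.4644
−0.17·log₂(0.17) = 0.4346
−0.03·log₂(0.03) = 0.1518
−0.20·log₂(0.20) = 0.4644
−0.16·log₂(0.16) = 0.4230
Sum ≈ 2.4323 → 2.432 bits.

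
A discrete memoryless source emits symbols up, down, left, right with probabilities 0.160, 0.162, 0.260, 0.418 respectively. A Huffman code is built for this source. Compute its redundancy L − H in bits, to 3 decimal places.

Entropy H = −Σ p log₂ p ≈ 1.8797 bits.
Huffman merges: 4/25+81/500→161/500; 13/50+161/500→291/500; 209/500+291/500→1. L = 238/125 ≈ 1.9040.
L − H = 1.9040 − 1.8797 = 0.024 bits.

0.024 bits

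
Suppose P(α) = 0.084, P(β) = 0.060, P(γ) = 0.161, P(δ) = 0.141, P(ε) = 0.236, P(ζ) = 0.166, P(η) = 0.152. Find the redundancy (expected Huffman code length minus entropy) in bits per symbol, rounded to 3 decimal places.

0.041 bits

Entropy H = −Σ p log₂ p ≈ 2.7012 bits.
Huffman merges: 3/50+21/250→18/125; 141/1000+18/125→57/200; 19/125+161/1000→313/1000; 83/500+59/250→201/500; 57/200+313/1000→299/500; 201/500+299/500→1. L = 1371/500 ≈ 2.7420.
L − H = 2.7420 − 2.7012 = 0.041 bits.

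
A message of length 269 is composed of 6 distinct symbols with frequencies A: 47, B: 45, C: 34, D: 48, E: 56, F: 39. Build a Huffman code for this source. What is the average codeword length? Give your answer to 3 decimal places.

Probabilities are the counts divided by 269.
Repeatedly combine the two least-probable nodes; the expected code length is the sum of the merged weights.
merge 34/269 + 39/269 → 73/269
merge 45/269 + 47/269 → 92/269
merge 48/269 + 56/269 → 104/269
merge 73/269 + 92/269 → 165/269
merge 104/269 + 165/269 → 1
L = 73/269 + 92/269 + 104/269 + 165/269 + 1 = 703/269 ≈ 2.613 bits/symbol.

2.613 bits/symbol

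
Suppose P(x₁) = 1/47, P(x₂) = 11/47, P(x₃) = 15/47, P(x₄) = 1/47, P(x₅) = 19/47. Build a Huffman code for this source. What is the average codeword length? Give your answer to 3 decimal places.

Repeatedly combine the two least-probable nodes; the expected code length is the sum of the merged weights.
merge 1/47 + 1/47 → 2/47
merge 2/47 + 11/47 → 13/47
merge 13/47 + 15/47 → 28/47
merge 19/47 + 28/47 → 1
L = 2/47 + 13/47 + 28/47 + 1 = 90/47 ≈ 1.915 bits/symbol.

1.915 bits/symbol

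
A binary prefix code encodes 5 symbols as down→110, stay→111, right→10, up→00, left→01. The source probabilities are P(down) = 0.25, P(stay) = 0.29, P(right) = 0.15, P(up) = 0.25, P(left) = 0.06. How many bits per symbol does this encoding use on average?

L̄ = Σ pᵢ·ℓᵢ = 0.25·3 + 0.29·3 + 0.15·2 + 0.25·2 + 0.06·2 = 2.54 bits/symbol.

2.54 bits/symbol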